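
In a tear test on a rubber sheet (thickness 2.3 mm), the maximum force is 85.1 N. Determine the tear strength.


Tear strength = force / thickness
= 85.1 / 2.3
= 37.0 N/mm

37.0 N/mm


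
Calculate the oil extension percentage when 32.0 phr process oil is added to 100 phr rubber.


Oil % = oil / (100 + oil) * 100
= 32.0 / (100 + 32.0) * 100
= 32.0 / 132.0 * 100
= 24.24%

24.24%


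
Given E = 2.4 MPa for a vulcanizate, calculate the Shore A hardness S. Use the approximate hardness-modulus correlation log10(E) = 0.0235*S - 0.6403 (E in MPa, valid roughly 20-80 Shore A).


log10(E) = 0.0235*S - 0.6403  =>  S = (log10(E) + 0.6403) / 0.0235
log10(2.4) = 0.380211
S = (0.380211 + 0.6403) / 0.0235 = 1.020511 / 0.0235
S = 43.4

Shore A = 43.4


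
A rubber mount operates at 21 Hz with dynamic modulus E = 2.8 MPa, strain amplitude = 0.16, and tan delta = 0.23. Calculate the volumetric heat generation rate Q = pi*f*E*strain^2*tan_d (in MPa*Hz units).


Q = pi * f * E * strain^2 * tan_d
= pi * 21 * 2.8 * 0.16^2 * 0.23
= pi * 21 * 2.8 * 0.0256 * 0.23
= 1.0877

Q = 1.0877


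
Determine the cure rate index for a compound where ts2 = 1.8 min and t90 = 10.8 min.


CRI = 100 / (t90 - ts2)
= 100 / (10.8 - 1.8)
= 100 / 9.0
= 11.11 min^-1

11.11 min^-1


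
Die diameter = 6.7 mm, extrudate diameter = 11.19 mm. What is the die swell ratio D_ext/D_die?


Die swell ratio = D_extrudate / D_die
= 11.19 / 6.7
= 1.67

Die swell = 1.67


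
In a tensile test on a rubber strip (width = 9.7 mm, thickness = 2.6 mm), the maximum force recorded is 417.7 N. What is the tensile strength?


Area = width * thickness = 9.7 * 2.6 = 25.22 mm^2
TS = force / area = 417.7 / 25.22 = 16.56 MPa

16.56 MPa


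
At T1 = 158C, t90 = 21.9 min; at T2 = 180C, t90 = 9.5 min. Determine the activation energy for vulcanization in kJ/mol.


T1 = 431.15 K, T2 = 453.15 K
1/T1 - 1/T2 = 1.1260e-04
ln(t1/t2) = ln(21.9/9.5) = 0.8352
Ea = 8.314 * 0.8352 / 1.1260e-04 = 61665.9627 J/mol
Ea = 61.67 kJ/mol

61.67 kJ/mol


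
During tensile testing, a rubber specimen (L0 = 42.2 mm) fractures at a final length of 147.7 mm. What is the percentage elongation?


Elongation = (Lf - L0) / L0 * 100
= (147.7 - 42.2) / 42.2 * 100
= 105.5 / 42.2 * 100
= 250.0%

250.0%


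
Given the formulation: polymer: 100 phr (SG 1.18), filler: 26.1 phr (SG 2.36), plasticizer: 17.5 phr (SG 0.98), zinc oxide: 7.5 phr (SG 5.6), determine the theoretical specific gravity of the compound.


Sum of weights = 151.1
Volume contributions:
  polymer: 100/1.18 = 84.7458
  filler: 26.1/2.36 = 11.0593
  plasticizer: 17.5/0.98 = 17.8571
  zinc oxide: 7.5/5.6 = 1.3393
Sum of volumes = 115.0015
SG = 151.1 / 115.0015 = 1.314

SG = 1.314


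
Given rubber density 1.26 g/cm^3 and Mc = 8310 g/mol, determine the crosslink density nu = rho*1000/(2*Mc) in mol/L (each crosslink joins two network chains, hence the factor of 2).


nu = rho * 1000 / (2 * Mc)
nu = 1.26 * 1000 / (2 * 8310)
nu = 1260.0 / 16620
nu = 0.0758 mol/L

0.0758 mol/L


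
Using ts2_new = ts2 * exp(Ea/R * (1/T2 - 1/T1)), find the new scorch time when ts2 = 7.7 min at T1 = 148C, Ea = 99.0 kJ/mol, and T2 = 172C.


Convert temperatures: T1 = 148 + 273.15 = 421.15 K, T2 = 172 + 273.15 = 445.15 K
ts2_new = 7.7 * exp(99000 / 8.314 * (1/445.15 - 1/421.15))
1/T2 - 1/T1 = -1.2802e-04
ts2_new = 1.68 min

1.68 min


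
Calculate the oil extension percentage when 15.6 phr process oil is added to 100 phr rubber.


Oil % = oil / (100 + oil) * 100
= 15.6 / (100 + 15.6) * 100
= 15.6 / 115.6 * 100
= 13.49%

13.49%


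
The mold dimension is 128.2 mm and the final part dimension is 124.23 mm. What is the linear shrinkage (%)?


Shrinkage = (mold - part) / mold * 100
= (128.2 - 124.23) / 128.2 * 100
= 3.97 / 128.2 * 100
= 3.1%

3.1%


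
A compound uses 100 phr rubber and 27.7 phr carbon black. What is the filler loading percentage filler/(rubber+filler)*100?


Filler % = filler / (rubber + filler) * 100
= 27.7 / (100 + 27.7) * 100
= 27.7 / 127.7 * 100
= 21.69%

21.69%


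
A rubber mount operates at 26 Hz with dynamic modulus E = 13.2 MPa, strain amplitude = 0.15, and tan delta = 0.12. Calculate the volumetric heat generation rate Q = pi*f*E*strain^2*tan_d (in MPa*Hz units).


Q = pi * f * E * strain^2 * tan_d
= pi * 26 * 13.2 * 0.15^2 * 0.12
= pi * 26 * 13.2 * 0.0225 * 0.12
= 2.9111

Q = 2.9111


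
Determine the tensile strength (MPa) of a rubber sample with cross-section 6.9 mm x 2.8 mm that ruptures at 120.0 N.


Area = width * thickness = 6.9 * 2.8 = 19.32 mm^2
TS = force / area = 120.0 / 19.32 = 6.21 MPa

6.21 MPa


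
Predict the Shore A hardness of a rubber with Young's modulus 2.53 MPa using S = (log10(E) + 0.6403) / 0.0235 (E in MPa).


log10(E) = 0.0235*S - 0.6403  =>  S = (log10(E) + 0.6403) / 0.0235
log10(2.53) = 0.403121
S = (0.403121 + 0.6403) / 0.0235 = 1.043421 / 0.0235
S = 44.4

Shore A = 44.4


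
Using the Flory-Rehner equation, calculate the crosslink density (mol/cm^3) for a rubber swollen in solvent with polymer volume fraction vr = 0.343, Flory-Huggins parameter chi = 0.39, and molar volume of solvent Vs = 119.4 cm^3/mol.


ln(1 - vr) = ln(1 - 0.343) = -0.4201
Numerator = -((-0.4201) + 0.343 + 0.39 * 0.343^2) = 0.0312
Denominator = 119.4 * (0.343^(1/3) - 0.343/2) = 63.1029
nu = 0.0312 / 63.1029 = 4.9424e-04 mol/cm^3

4.9424e-04 mol/cm^3


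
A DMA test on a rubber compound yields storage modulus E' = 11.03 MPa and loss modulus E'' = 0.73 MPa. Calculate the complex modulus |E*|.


|E*| = sqrt(E'^2 + E''^2)
= sqrt(11.03^2 + 0.73^2)
= sqrt(121.6609 + 0.5329)
= 11.054 MPa

11.054 MPa


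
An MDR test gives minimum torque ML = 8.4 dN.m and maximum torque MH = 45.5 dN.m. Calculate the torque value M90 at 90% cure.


M90 = ML + 0.9 * (MH - ML)
M90 = 8.4 + 0.9 * (45.5 - 8.4)
M90 = 8.4 + 0.9 * 37.1
M90 = 41.79 dN.m

41.79 dN.m


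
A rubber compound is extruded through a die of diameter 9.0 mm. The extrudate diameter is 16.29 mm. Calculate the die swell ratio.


Die swell ratio = D_extrudate / D_die
= 16.29 / 9.0
= 1.81

Die swell = 1.81


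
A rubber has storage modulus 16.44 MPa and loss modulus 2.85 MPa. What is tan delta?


tan delta = E'' / E'
= 2.85 / 16.44
= 0.1734

tan delta = 0.1734


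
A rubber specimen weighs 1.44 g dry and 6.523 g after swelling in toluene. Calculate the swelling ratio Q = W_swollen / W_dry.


Q = W_swollen / W_dry
Q = 6.523 / 1.44
Q = 4.53

Q = 4.53


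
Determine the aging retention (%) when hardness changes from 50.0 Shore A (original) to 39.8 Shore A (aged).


Retention = aged / original * 100
= 39.8 / 50.0 * 100
= 79.6%

79.6%


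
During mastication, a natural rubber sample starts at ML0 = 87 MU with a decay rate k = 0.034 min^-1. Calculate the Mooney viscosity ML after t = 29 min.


ML = ML0 * exp(-k * t)
ML = 87 * exp(-0.034 * 29)
ML = 87 * 0.3731
ML = 32.46 MU

32.46 MU


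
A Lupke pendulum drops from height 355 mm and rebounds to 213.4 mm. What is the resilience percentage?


Resilience = h_rebound / h_drop * 100
= 213.4 / 355 * 100
= 60.1%

60.1%


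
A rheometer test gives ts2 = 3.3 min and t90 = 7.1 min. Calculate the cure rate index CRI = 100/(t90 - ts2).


CRI = 100 / (t90 - ts2)
= 100 / (7.1 - 3.3)
= 100 / 3.8
= 26.32 min^-1

26.32 min^-1


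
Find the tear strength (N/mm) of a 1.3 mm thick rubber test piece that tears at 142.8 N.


Tear strength = force / thickness
= 142.8 / 1.3
= 109.85 N/mm

109.85 N/mm


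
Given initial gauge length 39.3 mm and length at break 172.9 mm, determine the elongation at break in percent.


Elongation = (Lf - L0) / L0 * 100
= (172.9 - 39.3) / 39.3 * 100
= 133.6 / 39.3 * 100
= 339.9%

339.9%


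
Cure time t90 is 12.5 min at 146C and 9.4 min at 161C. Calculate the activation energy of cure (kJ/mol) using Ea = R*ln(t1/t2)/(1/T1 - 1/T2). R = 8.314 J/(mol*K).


T1 = 419.15 K, T2 = 434.15 K
1/T1 - 1/T2 = 8.2429e-05
ln(t1/t2) = ln(12.5/9.4) = 0.2850
Ea = 8.314 * 0.2850 / 8.2429e-05 = 28747.6124 J/mol
Ea = 28.75 kJ/mol

28.75 kJ/mol


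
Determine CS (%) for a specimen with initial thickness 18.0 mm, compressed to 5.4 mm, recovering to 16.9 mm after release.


CS = (t0 - recovered) / (t0 - ts) * 100
= (18.0 - 16.9) / (18.0 - 5.4) * 100
= 1.1 / 12.6 * 100
= 8.7%

8.7%


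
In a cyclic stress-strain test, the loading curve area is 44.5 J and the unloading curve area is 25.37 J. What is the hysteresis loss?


Hysteresis loss = loading - unloading
= 44.5 - 25.37
= 19.13 J

19.13 J


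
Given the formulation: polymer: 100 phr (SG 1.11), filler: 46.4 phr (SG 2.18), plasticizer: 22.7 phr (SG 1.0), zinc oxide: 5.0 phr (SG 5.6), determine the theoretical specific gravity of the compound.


Sum of weights = 174.1
Volume contributions:
  polymer: 100/1.11 = 90.0901
  filler: 46.4/2.18 = 21.2844
  plasticizer: 22.7/1.0 = 22.7000
  zinc oxide: 5.0/5.6 = 0.8929
Sum of volumes = 134.9674
SG = 174.1 / 134.9674 = 1.29

SG = 1.29


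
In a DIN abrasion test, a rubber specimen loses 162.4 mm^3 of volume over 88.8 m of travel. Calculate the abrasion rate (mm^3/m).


Rate = volume_loss / distance
= 162.4 / 88.8
= 1.829 mm^3/m

1.829 mm^3/m


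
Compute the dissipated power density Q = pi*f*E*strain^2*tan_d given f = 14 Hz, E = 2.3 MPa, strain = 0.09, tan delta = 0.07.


Q = pi * f * E * strain^2 * tan_d
= pi * 14 * 2.3 * 0.09^2 * 0.07
= pi * 14 * 2.3 * 0.0081 * 0.07
= 0.0574

Q = 0.0574


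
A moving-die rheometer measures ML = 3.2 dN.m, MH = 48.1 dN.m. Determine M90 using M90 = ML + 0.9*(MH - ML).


M90 = ML + 0.9 * (MH - ML)
M90 = 3.2 + 0.9 * (48.1 - 3.2)
M90 = 3.2 + 0.9 * 44.9
M90 = 43.61 dN.m

43.61 dN.m


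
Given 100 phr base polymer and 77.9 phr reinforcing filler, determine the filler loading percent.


Filler % = filler / (rubber + filler) * 100
= 77.9 / (100 + 77.9) * 100
= 77.9 / 177.9 * 100
= 43.79%

43.79%


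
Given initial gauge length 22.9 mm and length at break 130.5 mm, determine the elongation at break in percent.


Elongation = (Lf - L0) / L0 * 100
= (130.5 - 22.9) / 22.9 * 100
= 107.6 / 22.9 * 100
= 469.9%

469.9%


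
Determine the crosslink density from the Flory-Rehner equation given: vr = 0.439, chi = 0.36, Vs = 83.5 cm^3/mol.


ln(1 - vr) = ln(1 - 0.439) = -0.5780
Numerator = -((-0.5780) + 0.439 + 0.36 * 0.439^2) = 0.0697
Denominator = 83.5 * (0.439^(1/3) - 0.439/2) = 45.1329
nu = 0.0697 / 45.1329 = 0.0015 mol/cm^3

0.0015 mol/cm^3


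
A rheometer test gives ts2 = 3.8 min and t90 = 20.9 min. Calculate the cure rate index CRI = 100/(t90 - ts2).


CRI = 100 / (t90 - ts2)
= 100 / (20.9 - 3.8)
= 100 / 17.1
= 5.85 min^-1

5.85 min^-1


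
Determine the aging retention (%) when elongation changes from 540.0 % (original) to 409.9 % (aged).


Retention = aged / original * 100
= 409.9 / 540.0 * 100
= 75.9%

75.9%


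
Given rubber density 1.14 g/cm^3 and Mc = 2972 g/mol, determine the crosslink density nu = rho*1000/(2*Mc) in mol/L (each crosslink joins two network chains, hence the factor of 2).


nu = rho * 1000 / (2 * Mc)
nu = 1.14 * 1000 / (2 * 2972)
nu = 1140.0 / 5944
nu = 0.1918 mol/L

0.1918 mol/L


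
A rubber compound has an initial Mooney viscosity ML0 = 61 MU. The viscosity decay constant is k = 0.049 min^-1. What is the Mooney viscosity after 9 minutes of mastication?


ML = ML0 * exp(-k * t)
ML = 61 * exp(-0.049 * 9)
ML = 61 * 0.6434
ML = 39.25 MU

39.25 MU


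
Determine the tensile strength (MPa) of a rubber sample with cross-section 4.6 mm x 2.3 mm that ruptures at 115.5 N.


Area = width * thickness = 4.6 * 2.3 = 10.58 mm^2
TS = force / area = 115.5 / 10.58 = 10.92 MPa

10.92 MPa


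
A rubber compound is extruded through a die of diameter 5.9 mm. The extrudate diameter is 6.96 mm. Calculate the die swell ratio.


Die swell ratio = D_extrudate / D_die
= 6.96 / 5.9
= 1.18

Die swell = 1.18


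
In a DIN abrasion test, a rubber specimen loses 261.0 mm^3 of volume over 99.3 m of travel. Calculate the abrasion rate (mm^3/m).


Rate = volume_loss / distance
= 261.0 / 99.3
= 2.628 mm^3/m

2.628 mm^3/m


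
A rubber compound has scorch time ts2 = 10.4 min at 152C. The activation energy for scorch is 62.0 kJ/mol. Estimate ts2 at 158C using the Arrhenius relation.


Convert temperatures: T1 = 152 + 273.15 = 425.15 K, T2 = 158 + 273.15 = 431.15 K
ts2_new = 10.4 * exp(62000 / 8.314 * (1/431.15 - 1/425.15))
1/T2 - 1/T1 = -3.2733e-05
ts2_new = 8.15 min

8.15 min


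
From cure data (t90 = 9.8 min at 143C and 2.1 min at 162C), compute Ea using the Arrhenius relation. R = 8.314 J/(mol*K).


T1 = 416.15 K, T2 = 435.15 K
1/T1 - 1/T2 = 1.0492e-04
ln(t1/t2) = ln(9.8/2.1) = 1.5404
Ea = 8.314 * 1.5404 / 1.0492e-04 = 122065.1009 J/mol
Ea = 122.07 kJ/mol

122.07 kJ/mol


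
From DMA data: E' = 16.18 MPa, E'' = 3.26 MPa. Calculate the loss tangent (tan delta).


tan delta = E'' / E'
= 3.26 / 16.18
= 0.2015

tan delta = 0.2015


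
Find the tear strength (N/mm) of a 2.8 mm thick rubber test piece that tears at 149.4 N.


Tear strength = force / thickness
= 149.4 / 2.8
= 53.36 N/mm

53.36 N/mm


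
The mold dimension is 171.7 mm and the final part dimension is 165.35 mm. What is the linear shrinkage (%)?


Shrinkage = (mold - part) / mold * 100
= (171.7 - 165.35) / 171.7 * 100
= 6.35 / 171.7 * 100
= 3.7%

3.7%


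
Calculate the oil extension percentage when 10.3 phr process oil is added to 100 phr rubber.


Oil % = oil / (100 + oil) * 100
= 10.3 / (100 + 10.3) * 100
= 10.3 / 110.3 * 100
= 9.34%

9.34%


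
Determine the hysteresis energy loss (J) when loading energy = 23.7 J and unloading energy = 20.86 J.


Hysteresis loss = loading - unloading
= 23.7 - 20.86
= 2.84 J

2.84 J


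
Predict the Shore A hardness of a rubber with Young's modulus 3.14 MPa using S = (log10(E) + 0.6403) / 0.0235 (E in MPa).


log10(E) = 0.0235*S - 0.6403  =>  S = (log10(E) + 0.6403) / 0.0235
log10(3.14) = 0.496930
S = (0.496930 + 0.6403) / 0.0235 = 1.137230 / 0.0235
S = 48.4

Shore A = 48.4


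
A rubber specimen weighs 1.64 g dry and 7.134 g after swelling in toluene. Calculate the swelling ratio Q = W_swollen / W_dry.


Q = W_swollen / W_dry
Q = 7.134 / 1.64
Q = 4.35

Q = 4.35


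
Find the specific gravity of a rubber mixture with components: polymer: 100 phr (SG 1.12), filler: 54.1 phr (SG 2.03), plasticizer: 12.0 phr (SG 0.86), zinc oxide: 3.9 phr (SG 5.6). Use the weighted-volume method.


Sum of weights = 170.0
Volume contributions:
  polymer: 100/1.12 = 89.2857
  filler: 54.1/2.03 = 26.6502
  plasticizer: 12.0/0.86 = 13.9535
  zinc oxide: 3.9/5.6 = 0.6964
Sum of volumes = 130.5859
SG = 170.0 / 130.5859 = 1.302

SG = 1.302


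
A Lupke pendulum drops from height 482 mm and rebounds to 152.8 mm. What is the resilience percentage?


Resilience = h_rebound / h_drop * 100
= 152.8 / 482 * 100
= 31.7%

31.7%


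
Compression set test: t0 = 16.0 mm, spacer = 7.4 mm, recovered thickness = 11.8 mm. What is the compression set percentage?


CS = (t0 - recovered) / (t0 - ts) * 100
= (16.0 - 11.8) / (16.0 - 7.4) * 100
= 4.2 / 8.6 * 100
= 48.8%

48.8%


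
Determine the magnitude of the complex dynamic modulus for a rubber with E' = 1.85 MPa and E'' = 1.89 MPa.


|E*| = sqrt(E'^2 + E''^2)
= sqrt(1.85^2 + 1.89^2)
= sqrt(3.4225 + 3.5721)
= 2.645 MPa

2.645 MPa


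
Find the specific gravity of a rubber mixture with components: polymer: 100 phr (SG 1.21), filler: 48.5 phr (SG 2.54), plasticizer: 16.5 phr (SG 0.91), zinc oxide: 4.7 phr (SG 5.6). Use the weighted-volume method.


Sum of weights = 169.7
Volume contributions:
  polymer: 100/1.21 = 82.6446
  filler: 48.5/2.54 = 19.0945
  plasticizer: 16.5/0.91 = 18.1319
  zinc oxide: 4.7/5.6 = 0.8393
Sum of volumes = 120.7103
SG = 169.7 / 120.7103 = 1.406

SG = 1.406


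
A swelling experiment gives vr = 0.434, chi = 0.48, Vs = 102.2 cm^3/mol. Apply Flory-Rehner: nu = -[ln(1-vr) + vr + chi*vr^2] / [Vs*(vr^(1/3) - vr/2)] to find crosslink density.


ln(1 - vr) = ln(1 - 0.434) = -0.5692
Numerator = -((-0.5692) + 0.434 + 0.48 * 0.434^2) = 0.0448
Denominator = 102.2 * (0.434^(1/3) - 0.434/2) = 55.2000
nu = 0.0448 / 55.2000 = 8.1069e-04 mol/cm^3

8.1069e-04 mol/cm^3


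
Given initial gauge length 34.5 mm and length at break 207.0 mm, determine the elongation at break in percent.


Elongation = (Lf - L0) / L0 * 100
= (207.0 - 34.5) / 34.5 * 100
= 172.5 / 34.5 * 100
= 500.0%

500.0%


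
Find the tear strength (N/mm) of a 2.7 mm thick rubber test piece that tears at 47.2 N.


Tear strength = force / thickness
= 47.2 / 2.7
= 17.48 N/mm

17.48 N/mm


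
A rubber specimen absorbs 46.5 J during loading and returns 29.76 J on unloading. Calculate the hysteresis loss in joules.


Hysteresis loss = loading - unloading
= 46.5 - 29.76
= 16.74 J

16.74 J


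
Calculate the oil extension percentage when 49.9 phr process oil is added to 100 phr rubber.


Oil % = oil / (100 + oil) * 100
= 49.9 / (100 + 49.9) * 100
= 49.9 / 149.9 * 100
= 33.29%

33.29%


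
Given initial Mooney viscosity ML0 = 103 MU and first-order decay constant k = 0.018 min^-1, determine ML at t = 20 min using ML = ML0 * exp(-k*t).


ML = ML0 * exp(-k * t)
ML = 103 * exp(-0.018 * 20)
ML = 103 * 0.6977
ML = 71.86 MU

71.86 MU


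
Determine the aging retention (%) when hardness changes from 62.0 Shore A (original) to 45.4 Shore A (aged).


Retention = aged / original * 100
= 45.4 / 62.0 * 100
= 73.2%

73.2%


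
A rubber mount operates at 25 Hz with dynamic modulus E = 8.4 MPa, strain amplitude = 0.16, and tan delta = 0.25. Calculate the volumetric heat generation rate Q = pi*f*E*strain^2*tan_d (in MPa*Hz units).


Q = pi * f * E * strain^2 * tan_d
= pi * 25 * 8.4 * 0.16^2 * 0.25
= pi * 25 * 8.4 * 0.0256 * 0.25
= 4.2223

Q = 4.2223


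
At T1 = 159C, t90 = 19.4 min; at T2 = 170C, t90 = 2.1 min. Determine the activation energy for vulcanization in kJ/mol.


T1 = 432.15 K, T2 = 443.15 K
1/T1 - 1/T2 = 5.7439e-05
ln(t1/t2) = ln(19.4/2.1) = 2.2233
Ea = 8.314 * 2.2233 / 5.7439e-05 = 321816.0142 J/mol
Ea = 321.82 kJ/mol

321.82 kJ/mol


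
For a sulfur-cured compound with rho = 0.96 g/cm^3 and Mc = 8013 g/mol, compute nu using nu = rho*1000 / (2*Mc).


nu = rho * 1000 / (2 * Mc)
nu = 0.96 * 1000 / (2 * 8013)
nu = 960.0 / 16026
nu = 0.0599 mol/L

0.0599 mol/L


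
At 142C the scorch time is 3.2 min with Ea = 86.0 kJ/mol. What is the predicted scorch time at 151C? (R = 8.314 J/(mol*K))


Convert temperatures: T1 = 142 + 273.15 = 415.15 K, T2 = 151 + 273.15 = 424.15 K
ts2_new = 3.2 * exp(86000 / 8.314 * (1/424.15 - 1/415.15))
1/T2 - 1/T1 = -5.1111e-05
ts2_new = 1.89 min

1.89 min


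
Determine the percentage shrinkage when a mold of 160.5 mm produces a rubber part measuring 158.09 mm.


Shrinkage = (mold - part) / mold * 100
= (160.5 - 158.09) / 160.5 * 100
= 2.41 / 160.5 * 100
= 1.5%

1.5%


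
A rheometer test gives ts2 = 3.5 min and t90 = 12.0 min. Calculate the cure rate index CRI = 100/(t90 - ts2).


CRI = 100 / (t90 - ts2)
= 100 / (12.0 - 3.5)
= 100 / 8.5
= 11.76 min^-1

11.76 min^-1


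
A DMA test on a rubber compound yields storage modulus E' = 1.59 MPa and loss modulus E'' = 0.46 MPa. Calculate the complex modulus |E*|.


|E*| = sqrt(E'^2 + E''^2)
= sqrt(1.59^2 + 0.46^2)
= sqrt(2.5281 + 0.2116)
= 1.655 MPa

1.655 MPa


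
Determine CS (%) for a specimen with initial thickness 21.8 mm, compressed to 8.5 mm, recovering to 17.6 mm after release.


CS = (t0 - recovered) / (t0 - ts) * 100
= (21.8 - 17.6) / (21.8 - 8.5) * 100
= 4.2 / 13.3 * 100
= 31.6%

31.6%


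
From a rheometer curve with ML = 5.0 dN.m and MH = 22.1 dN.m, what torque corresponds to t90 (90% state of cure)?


M90 = ML + 0.9 * (MH - ML)
M90 = 5.0 + 0.9 * (22.1 - 5.0)
M90 = 5.0 + 0.9 * 17.1
M90 = 20.39 dN.m

20.39 dN.m


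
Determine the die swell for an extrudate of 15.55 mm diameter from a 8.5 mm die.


Die swell ratio = D_extrudate / D_die
= 15.55 / 8.5
= 1.829

Die swell = 1.829


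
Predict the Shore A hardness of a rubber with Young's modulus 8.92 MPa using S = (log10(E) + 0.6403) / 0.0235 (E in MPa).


log10(E) = 0.0235*S - 0.6403  =>  S = (log10(E) + 0.6403) / 0.0235
log10(8.92) = 0.950365
S = (0.950365 + 0.6403) / 0.0235 = 1.590665 / 0.0235
S = 67.7

Shore A = 67.7


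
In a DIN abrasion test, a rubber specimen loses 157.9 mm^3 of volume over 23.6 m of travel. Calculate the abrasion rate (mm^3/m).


Rate = volume_loss / distance
= 157.9 / 23.6
= 6.691 mm^3/m

6.691 mm^3/m


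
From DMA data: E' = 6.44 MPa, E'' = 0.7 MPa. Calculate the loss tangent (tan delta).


tan delta = E'' / E'
= 0.7 / 6.44
= 0.1087

tan delta = 0.1087


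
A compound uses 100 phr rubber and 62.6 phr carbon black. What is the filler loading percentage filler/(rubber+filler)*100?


Filler % = filler / (rubber + filler) * 100
= 62.6 / (100 + 62.6) * 100
= 62.6 / 162.6 * 100
= 38.5%

38.5%


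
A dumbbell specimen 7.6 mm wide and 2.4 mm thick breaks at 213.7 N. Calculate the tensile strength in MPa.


Area = width * thickness = 7.6 * 2.4 = 18.24 mm^2
TS = force / area = 213.7 / 18.24 = 11.72 MPa

11.72 MPa


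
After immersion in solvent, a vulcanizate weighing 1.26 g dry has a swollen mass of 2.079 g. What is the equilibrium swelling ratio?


Q = W_swollen / W_dry
Q = 2.079 / 1.26
Q = 1.65

Q = 1.65


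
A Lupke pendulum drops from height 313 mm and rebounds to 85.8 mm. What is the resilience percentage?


Resilience = h_rebound / h_drop * 100
= 85.8 / 313 * 100
= 27.4%

27.4%


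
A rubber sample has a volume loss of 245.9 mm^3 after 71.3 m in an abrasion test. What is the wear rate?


Rate = volume_loss / distance
= 245.9 / 71.3
= 3.449 mm^3/m

3.449 mm^3/m


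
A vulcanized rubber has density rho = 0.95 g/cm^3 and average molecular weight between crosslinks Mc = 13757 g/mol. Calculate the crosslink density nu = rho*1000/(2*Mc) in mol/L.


nu = rho * 1000 / (2 * Mc)
nu = 0.95 * 1000 / (2 * 13757)
nu = 950.0 / 27514
nu = 0.0345 mol/L

0.0345 mol/L


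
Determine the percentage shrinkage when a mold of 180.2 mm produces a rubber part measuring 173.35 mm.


Shrinkage = (mold - part) / mold * 100
= (180.2 - 173.35) / 180.2 * 100
= 6.85 / 180.2 * 100
= 3.8%

3.8%


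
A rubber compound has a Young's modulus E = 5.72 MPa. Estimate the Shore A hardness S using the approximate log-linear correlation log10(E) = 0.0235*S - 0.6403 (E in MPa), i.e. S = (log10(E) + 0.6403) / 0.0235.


log10(E) = 0.0235*S - 0.6403  =>  S = (log10(E) + 0.6403) / 0.0235
log10(5.72) = 0.757396
S = (0.757396 + 0.6403) / 0.0235 = 1.397696 / 0.0235
S = 59.5

Shore A = 59.5


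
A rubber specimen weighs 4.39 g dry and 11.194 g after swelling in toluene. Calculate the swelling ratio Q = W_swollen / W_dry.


Q = W_swollen / W_dry
Q = 11.194 / 4.39
Q = 2.55

Q = 2.55


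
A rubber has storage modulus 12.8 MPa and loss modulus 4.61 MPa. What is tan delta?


tan delta = E'' / E'
= 4.61 / 12.8
= 0.3602

tan delta = 0.3602


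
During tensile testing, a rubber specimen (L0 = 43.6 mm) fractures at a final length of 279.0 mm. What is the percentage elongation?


Elongation = (Lf - L0) / L0 * 100
= (279.0 - 43.6) / 43.6 * 100
= 235.4 / 43.6 * 100
= 539.9%

539.9%


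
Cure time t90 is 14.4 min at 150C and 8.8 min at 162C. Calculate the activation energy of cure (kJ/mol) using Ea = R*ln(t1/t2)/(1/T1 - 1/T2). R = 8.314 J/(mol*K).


T1 = 423.15 K, T2 = 435.15 K
1/T1 - 1/T2 = 6.5170e-05
ln(t1/t2) = ln(14.4/8.8) = 0.4925
Ea = 8.314 * 0.4925 / 6.5170e-05 = 62827.1856 J/mol
Ea = 62.83 kJ/mol

62.83 kJ/mol


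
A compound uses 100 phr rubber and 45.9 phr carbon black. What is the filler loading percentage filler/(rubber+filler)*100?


Filler % = filler / (rubber + filler) * 100
= 45.9 / (100 + 45.9) * 100
= 45.9 / 145.9 * 100
= 31.46%

31.46%


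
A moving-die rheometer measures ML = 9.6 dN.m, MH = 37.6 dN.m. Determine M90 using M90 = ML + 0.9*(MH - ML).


M90 = ML + 0.9 * (MH - ML)
M90 = 9.6 + 0.9 * (37.6 - 9.6)
M90 = 9.6 + 0.9 * 28.0
M90 = 34.8 dN.m

34.8 dN.m


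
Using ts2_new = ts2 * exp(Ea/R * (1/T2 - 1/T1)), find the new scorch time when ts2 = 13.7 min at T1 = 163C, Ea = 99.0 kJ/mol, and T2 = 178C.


Convert temperatures: T1 = 163 + 273.15 = 436.15 K, T2 = 178 + 273.15 = 451.15 K
ts2_new = 13.7 * exp(99000 / 8.314 * (1/451.15 - 1/436.15))
1/T2 - 1/T1 = -7.6231e-05
ts2_new = 5.53 min

5.53 min


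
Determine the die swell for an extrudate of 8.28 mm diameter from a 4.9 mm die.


Die swell ratio = D_extrudate / D_die
= 8.28 / 4.9
= 1.69

Die swell = 1.69


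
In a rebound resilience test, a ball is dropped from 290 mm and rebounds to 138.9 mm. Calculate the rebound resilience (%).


Resilience = h_rebound / h_drop * 100
= 138.9 / 290 * 100
= 47.9%

47.9%


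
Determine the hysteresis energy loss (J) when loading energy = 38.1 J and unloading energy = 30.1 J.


Hysteresis loss = loading - unloading
= 38.1 - 30.1
= 8.0 J

8.0 J


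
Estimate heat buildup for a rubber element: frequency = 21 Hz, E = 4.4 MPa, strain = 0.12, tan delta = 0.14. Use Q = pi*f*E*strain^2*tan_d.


Q = pi * f * E * strain^2 * tan_d
= pi * 21 * 4.4 * 0.12^2 * 0.14
= pi * 21 * 4.4 * 0.0144 * 0.14
= 0.5852

Q = 0.5852


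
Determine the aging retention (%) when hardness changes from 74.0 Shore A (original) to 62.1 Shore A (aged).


Retention = aged / original * 100
= 62.1 / 74.0 * 100
= 83.9%

83.9%


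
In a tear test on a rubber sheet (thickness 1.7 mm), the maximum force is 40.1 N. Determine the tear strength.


Tear strength = force / thickness
= 40.1 / 1.7
= 23.59 N/mm

23.59 N/mm


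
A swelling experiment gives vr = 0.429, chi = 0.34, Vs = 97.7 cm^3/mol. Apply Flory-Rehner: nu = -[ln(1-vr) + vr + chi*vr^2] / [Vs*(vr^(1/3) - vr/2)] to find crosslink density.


ln(1 - vr) = ln(1 - 0.429) = -0.5604
Numerator = -((-0.5604) + 0.429 + 0.34 * 0.429^2) = 0.0688
Denominator = 97.7 * (0.429^(1/3) - 0.429/2) = 52.7286
nu = 0.0688 / 52.7286 = 0.0013 mol/cm^3

0.0013 mol/cm^3


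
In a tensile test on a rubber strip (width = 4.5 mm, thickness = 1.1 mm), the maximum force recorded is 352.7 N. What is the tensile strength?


Area = width * thickness = 4.5 * 1.1 = 4.95 mm^2
TS = force / area = 352.7 / 4.95 = 71.25 MPa

71.25 MPa


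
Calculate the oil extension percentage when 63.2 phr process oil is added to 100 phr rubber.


Oil % = oil / (100 + oil) * 100
= 63.2 / (100 + 63.2) * 100
= 63.2 / 163.2 * 100
= 38.73%

38.73%


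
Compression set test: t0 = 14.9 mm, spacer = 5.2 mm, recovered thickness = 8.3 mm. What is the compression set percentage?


CS = (t0 - recovered) / (t0 - ts) * 100
= (14.9 - 8.3) / (14.9 - 5.2) * 100
= 6.6 / 9.7 * 100
= 68.0%

68.0%


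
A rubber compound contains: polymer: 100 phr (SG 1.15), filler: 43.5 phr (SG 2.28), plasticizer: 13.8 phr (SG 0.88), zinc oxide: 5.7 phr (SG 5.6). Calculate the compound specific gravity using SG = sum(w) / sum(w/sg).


Sum of weights = 163.0
Volume contributions:
  polymer: 100/1.15 = 86.9565
  filler: 43.5/2.28 = 19.0789
  plasticizer: 13.8/0.88 = 15.6818
  zinc oxide: 5.7/5.6 = 1.0179
Sum of volumes = 122.7351
SG = 163.0 / 122.7351 = 1.328

SG = 1.328


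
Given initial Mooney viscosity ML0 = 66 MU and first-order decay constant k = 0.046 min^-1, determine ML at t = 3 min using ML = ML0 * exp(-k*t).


ML = ML0 * exp(-k * t)
ML = 66 * exp(-0.046 * 3)
ML = 66 * 0.8711
ML = 57.49 MU

57.49 MU


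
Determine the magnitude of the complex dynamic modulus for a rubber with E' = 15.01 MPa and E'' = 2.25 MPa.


|E*| = sqrt(E'^2 + E''^2)
= sqrt(15.01^2 + 2.25^2)
= sqrt(225.3001 + 5.0625)
= 15.178 MPa

15.178 MPa


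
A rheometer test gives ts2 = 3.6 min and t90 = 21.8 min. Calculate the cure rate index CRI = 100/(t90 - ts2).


CRI = 100 / (t90 - ts2)
= 100 / (21.8 - 3.6)
= 100 / 18.2
= 5.49 min^-1

5.49 min^-1


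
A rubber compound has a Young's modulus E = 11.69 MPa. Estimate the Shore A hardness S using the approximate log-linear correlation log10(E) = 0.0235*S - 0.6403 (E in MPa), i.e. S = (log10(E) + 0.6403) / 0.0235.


log10(E) = 0.0235*S - 0.6403  =>  S = (log10(E) + 0.6403) / 0.0235
log10(11.69) = 1.067815
S = (1.067815 + 0.6403) / 0.0235 = 1.708115 / 0.0235
S = 72.7

Shore A = 72.7


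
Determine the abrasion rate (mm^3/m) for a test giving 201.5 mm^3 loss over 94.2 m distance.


Rate = volume_loss / distance
= 201.5 / 94.2
= 2.139 mm^3/m

2.139 mm^3/m


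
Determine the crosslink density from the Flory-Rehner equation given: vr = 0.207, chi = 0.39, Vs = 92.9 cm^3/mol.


ln(1 - vr) = ln(1 - 0.207) = -0.2319
Numerator = -((-0.2319) + 0.207 + 0.39 * 0.207^2) = 0.0082
Denominator = 92.9 * (0.207^(1/3) - 0.207/2) = 45.3397
nu = 0.0082 / 45.3397 = 1.8132e-04 mol/cm^3

1.8132e-04 mol/cm^3


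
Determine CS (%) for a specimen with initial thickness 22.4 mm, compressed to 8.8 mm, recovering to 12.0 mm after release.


CS = (t0 - recovered) / (t0 - ts) * 100
= (22.4 - 12.0) / (22.4 - 8.8) * 100
= 10.4 / 13.6 * 100
= 76.5%

76.5%


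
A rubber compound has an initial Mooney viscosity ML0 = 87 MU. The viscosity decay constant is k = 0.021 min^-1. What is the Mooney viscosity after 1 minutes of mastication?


ML = ML0 * exp(-k * t)
ML = 87 * exp(-0.021 * 1)
ML = 87 * 0.9792
ML = 85.19 MU

85.19 MU


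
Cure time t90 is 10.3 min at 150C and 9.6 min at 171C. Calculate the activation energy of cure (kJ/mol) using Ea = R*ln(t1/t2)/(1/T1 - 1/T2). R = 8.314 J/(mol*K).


T1 = 423.15 K, T2 = 444.15 K
1/T1 - 1/T2 = 1.1174e-04
ln(t1/t2) = ln(10.3/9.6) = 0.0704
Ea = 8.314 * 0.0704 / 1.1174e-04 = 5236.8353 J/mol
Ea = 5.24 kJ/mol

5.24 kJ/mol


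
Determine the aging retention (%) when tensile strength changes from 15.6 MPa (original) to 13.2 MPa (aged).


Retention = aged / original * 100
= 13.2 / 15.6 * 100
= 84.6%

84.6%


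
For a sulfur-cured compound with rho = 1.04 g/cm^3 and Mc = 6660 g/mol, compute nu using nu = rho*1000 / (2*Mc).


nu = rho * 1000 / (2 * Mc)
nu = 1.04 * 1000 / (2 * 6660)
nu = 1040.0 / 13320
nu = 0.0781 mol/L

0.0781 mol/L


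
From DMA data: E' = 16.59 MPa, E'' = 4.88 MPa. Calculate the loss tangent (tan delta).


tan delta = E'' / E'
= 4.88 / 16.59
= 0.2942

tan delta = 0.2942


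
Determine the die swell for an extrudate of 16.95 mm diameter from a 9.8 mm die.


Die swell ratio = D_extrudate / D_die
= 16.95 / 9.8
= 1.73

Die swell = 1.73


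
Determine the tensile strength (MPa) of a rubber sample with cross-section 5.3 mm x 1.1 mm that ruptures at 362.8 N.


Area = width * thickness = 5.3 * 1.1 = 5.83 mm^2
TS = force / area = 362.8 / 5.83 = 62.23 MPa

62.23 MPa


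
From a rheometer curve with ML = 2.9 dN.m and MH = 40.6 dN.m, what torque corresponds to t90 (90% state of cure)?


M90 = ML + 0.9 * (MH - ML)
M90 = 2.9 + 0.9 * (40.6 - 2.9)
M90 = 2.9 + 0.9 * 37.7
M90 = 36.83 dN.m

36.83 dN.m


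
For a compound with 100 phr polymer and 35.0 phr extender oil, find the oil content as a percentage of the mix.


Oil % = oil / (100 + oil) * 100
= 35.0 / (100 + 35.0) * 100
= 35.0 / 135.0 * 100
= 25.93%

25.93%


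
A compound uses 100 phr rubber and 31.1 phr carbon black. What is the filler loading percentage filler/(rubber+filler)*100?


Filler % = filler / (rubber + filler) * 100
= 31.1 / (100 + 31.1) * 100
= 31.1 / 131.1 * 100
= 23.72%

23.72%


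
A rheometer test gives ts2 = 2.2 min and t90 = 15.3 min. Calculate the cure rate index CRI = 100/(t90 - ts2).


CRI = 100 / (t90 - ts2)
= 100 / (15.3 - 2.2)
= 100 / 13.1
= 7.63 min^-1

7.63 min^-1


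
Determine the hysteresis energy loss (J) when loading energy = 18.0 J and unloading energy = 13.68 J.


Hysteresis loss = loading - unloading
= 18.0 - 13.68
= 4.32 J

4.32 J


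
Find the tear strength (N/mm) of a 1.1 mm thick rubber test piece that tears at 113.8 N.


Tear strength = force / thickness
= 113.8 / 1.1
= 103.45 N/mm

103.45 N/mm


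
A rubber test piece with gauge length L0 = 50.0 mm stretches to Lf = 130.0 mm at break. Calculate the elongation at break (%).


Elongation = (Lf - L0) / L0 * 100
= (130.0 - 50.0) / 50.0 * 100
= 80.0 / 50.0 * 100
= 160.0%

160.0%


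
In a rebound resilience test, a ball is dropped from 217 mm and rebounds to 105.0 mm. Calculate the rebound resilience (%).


Resilience = h_rebound / h_drop * 100
= 105.0 / 217 * 100
= 48.4%

48.4%


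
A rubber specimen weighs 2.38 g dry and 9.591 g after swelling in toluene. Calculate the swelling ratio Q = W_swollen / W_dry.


Q = W_swollen / W_dry
Q = 9.591 / 2.38
Q = 4.03

Q = 4.03


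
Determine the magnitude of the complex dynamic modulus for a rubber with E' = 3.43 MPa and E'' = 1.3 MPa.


|E*| = sqrt(E'^2 + E''^2)
= sqrt(3.43^2 + 1.3^2)
= sqrt(11.7649 + 1.6900)
= 3.668 MPa

3.668 MPa


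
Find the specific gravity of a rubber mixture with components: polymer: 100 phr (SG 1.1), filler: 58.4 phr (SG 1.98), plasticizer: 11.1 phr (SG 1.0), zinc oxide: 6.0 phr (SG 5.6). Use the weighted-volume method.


Sum of weights = 175.5
Volume contributions:
  polymer: 100/1.1 = 90.9091
  filler: 58.4/1.98 = 29.4949
  plasticizer: 11.1/1.0 = 11.1000
  zinc oxide: 6.0/5.6 = 1.0714
Sum of volumes = 132.5755
SG = 175.5 / 132.5755 = 1.324

SG = 1.324


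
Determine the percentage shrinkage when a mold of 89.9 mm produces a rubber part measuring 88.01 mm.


Shrinkage = (mold - part) / mold * 100
= (89.9 - 88.01) / 89.9 * 100
= 1.89 / 89.9 * 100
= 2.1%

2.1%


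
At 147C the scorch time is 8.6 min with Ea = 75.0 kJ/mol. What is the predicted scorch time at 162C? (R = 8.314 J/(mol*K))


Convert temperatures: T1 = 147 + 273.15 = 420.15 K, T2 = 162 + 273.15 = 435.15 K
ts2_new = 8.6 * exp(75000 / 8.314 * (1/435.15 - 1/420.15))
1/T2 - 1/T1 = -8.2044e-05
ts2_new = 4.1 min

4.1 min


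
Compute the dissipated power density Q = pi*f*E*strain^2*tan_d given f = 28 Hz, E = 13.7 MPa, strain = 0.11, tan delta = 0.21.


Q = pi * f * E * strain^2 * tan_d
= pi * 28 * 13.7 * 0.11^2 * 0.21
= pi * 28 * 13.7 * 0.0121 * 0.21
= 3.0622

Q = 3.0622


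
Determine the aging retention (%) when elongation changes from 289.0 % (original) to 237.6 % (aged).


Retention = aged / original * 100
= 237.6 / 289.0 * 100
= 82.2%

82.2%


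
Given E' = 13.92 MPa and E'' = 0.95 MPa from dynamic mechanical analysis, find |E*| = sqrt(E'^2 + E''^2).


|E*| = sqrt(E'^2 + E''^2)
= sqrt(13.92^2 + 0.95^2)
= sqrt(193.7664 + 0.9025)
= 13.952 MPa

13.952 MPa


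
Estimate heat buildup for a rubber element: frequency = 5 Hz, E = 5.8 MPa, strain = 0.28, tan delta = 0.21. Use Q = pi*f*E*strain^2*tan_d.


Q = pi * f * E * strain^2 * tan_d
= pi * 5 * 5.8 * 0.28^2 * 0.21
= pi * 5 * 5.8 * 0.0784 * 0.21
= 1.5000

Q = 1.5000


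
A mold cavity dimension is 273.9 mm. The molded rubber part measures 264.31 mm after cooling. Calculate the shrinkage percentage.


Shrinkage = (mold - part) / mold * 100
= (273.9 - 264.31) / 273.9 * 100
= 9.59 / 273.9 * 100
= 3.5%

3.5%


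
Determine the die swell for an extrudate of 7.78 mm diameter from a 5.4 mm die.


Die swell ratio = D_extrudate / D_die
= 7.78 / 5.4
= 1.441

Die swell = 1.441


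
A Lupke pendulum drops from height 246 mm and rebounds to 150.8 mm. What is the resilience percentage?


Resilience = h_rebound / h_drop * 100
= 150.8 / 246 * 100
= 61.3%

61.3%


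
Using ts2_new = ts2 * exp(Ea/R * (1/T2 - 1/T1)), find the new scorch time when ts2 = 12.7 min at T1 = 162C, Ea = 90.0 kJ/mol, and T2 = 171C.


Convert temperatures: T1 = 162 + 273.15 = 435.15 K, T2 = 171 + 273.15 = 444.15 K
ts2_new = 12.7 * exp(90000 / 8.314 * (1/444.15 - 1/435.15))
1/T2 - 1/T1 = -4.6567e-05
ts2_new = 7.67 min

7.67 min


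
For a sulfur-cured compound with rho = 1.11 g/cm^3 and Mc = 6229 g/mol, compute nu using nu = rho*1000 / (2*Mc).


nu = rho * 1000 / (2 * Mc)
nu = 1.11 * 1000 / (2 * 6229)
nu = 1110.0 / 12458
nu = 0.0891 mol/L

0.0891 mol/L


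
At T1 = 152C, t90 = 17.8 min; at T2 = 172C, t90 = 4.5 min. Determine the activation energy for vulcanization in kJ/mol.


T1 = 425.15 K, T2 = 445.15 K
1/T1 - 1/T2 = 1.0568e-04
ln(t1/t2) = ln(17.8/4.5) = 1.3751
Ea = 8.314 * 1.3751 / 1.0568e-04 = 108185.6152 J/mol
Ea = 108.19 kJ/mol

108.19 kJ/mol


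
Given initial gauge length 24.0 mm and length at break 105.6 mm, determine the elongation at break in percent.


Elongation = (Lf - L0) / L0 * 100
= (105.6 - 24.0) / 24.0 * 100
= 81.6 / 24.0 * 100
= 340.0%

340.0%


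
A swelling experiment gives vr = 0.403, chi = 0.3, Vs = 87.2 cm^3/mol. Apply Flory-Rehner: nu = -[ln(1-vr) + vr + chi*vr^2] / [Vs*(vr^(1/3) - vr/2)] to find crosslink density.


ln(1 - vr) = ln(1 - 0.403) = -0.5158
Numerator = -((-0.5158) + 0.403 + 0.3 * 0.403^2) = 0.0641
Denominator = 87.2 * (0.403^(1/3) - 0.403/2) = 46.8389
nu = 0.0641 / 46.8389 = 0.0014 mol/cm^3

0.0014 mol/cm^3


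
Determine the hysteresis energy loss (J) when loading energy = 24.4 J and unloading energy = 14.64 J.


Hysteresis loss = loading - unloading
= 24.4 - 14.64
= 9.76 J

9.76 J


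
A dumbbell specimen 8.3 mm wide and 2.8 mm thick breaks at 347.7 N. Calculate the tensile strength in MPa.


Area = width * thickness = 8.3 * 2.8 = 23.24 mm^2
TS = force / area = 347.7 / 23.24 = 14.96 MPa

14.96 MPa


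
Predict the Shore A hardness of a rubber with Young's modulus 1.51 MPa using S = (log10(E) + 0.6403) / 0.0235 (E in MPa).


log10(E) = 0.0235*S - 0.6403  =>  S = (log10(E) + 0.6403) / 0.0235
log10(1.51) = 0.178977
S = (0.178977 + 0.6403) / 0.0235 = 0.819277 / 0.0235
S = 34.9

Shore A = 34.9


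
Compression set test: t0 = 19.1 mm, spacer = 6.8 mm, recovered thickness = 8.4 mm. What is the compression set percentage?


CS = (t0 - recovered) / (t0 - ts) * 100
= (19.1 - 8.4) / (19.1 - 6.8) * 100
= 10.7 / 12.3 * 100
= 87.0%

87.0%


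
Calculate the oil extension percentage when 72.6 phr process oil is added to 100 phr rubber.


Oil % = oil / (100 + oil) * 100
= 72.6 / (100 + 72.6) * 100
= 72.6 / 172.6 * 100
= 42.06%

42.06%


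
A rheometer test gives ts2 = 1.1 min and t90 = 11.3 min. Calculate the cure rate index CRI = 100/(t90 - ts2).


CRI = 100 / (t90 - ts2)
= 100 / (11.3 - 1.1)
= 100 / 10.2
= 9.8 min^-1

9.8 min^-1


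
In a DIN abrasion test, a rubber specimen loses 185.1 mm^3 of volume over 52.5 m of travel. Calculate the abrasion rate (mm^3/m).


Rate = volume_loss / distance
= 185.1 / 52.5
= 3.526 mm^3/m

3.526 mm^3/m


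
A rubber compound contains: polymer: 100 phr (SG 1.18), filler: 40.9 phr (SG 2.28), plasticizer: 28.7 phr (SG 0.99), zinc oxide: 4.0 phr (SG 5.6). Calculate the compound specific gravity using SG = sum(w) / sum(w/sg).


Sum of weights = 173.6
Volume contributions:
  polymer: 100/1.18 = 84.7458
  filler: 40.9/2.28 = 17.9386
  plasticizer: 28.7/0.99 = 28.9899
  zinc oxide: 4.0/5.6 = 0.7143
Sum of volumes = 132.3885
SG = 173.6 / 132.3885 = 1.311

SG = 1.311


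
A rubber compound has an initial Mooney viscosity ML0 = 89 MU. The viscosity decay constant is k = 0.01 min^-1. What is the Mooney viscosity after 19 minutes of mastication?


ML = ML0 * exp(-k * t)
ML = 89 * exp(-0.01 * 19)
ML = 89 * 0.8270
ML = 73.6 MU

73.6 MU


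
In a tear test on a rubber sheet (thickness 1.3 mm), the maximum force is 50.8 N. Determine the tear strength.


Tear strength = force / thickness
= 50.8 / 1.3
= 39.08 N/mm

39.08 N/mm


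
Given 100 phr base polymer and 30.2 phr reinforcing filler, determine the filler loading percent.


Filler % = filler / (rubber + filler) * 100
= 30.2 / (100 + 30.2) * 100
= 30.2 / 130.2 * 100
= 23.2%

23.2%


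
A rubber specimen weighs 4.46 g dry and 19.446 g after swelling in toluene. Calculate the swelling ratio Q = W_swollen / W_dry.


Q = W_swollen / W_dry
Q = 19.446 / 4.46
Q = 4.36

Q = 4.36
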